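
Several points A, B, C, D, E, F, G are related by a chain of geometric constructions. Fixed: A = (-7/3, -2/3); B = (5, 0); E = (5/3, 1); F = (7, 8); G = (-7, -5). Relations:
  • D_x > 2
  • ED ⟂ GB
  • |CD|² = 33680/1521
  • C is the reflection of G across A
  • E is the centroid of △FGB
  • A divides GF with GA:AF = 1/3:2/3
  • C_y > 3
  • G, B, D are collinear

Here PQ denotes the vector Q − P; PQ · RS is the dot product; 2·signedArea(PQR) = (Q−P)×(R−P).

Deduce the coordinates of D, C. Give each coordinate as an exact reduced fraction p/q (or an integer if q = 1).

1. D_x = 425/169  [G, B, D are collinear ∩ ED ⟂ GB]
2. D_y = -175/169  [G, B, D are collinear ∩ ED ⟂ GB]
   → D = (425/169, -175/169)
3. C_x = 7/3  [C is the reflection of G across A]
4. C_y = 11/3  [C is the reflection of G across A]
   → C = (7/3, 11/3)

C = (7/3, 11/3)
D = (425/169, -175/169)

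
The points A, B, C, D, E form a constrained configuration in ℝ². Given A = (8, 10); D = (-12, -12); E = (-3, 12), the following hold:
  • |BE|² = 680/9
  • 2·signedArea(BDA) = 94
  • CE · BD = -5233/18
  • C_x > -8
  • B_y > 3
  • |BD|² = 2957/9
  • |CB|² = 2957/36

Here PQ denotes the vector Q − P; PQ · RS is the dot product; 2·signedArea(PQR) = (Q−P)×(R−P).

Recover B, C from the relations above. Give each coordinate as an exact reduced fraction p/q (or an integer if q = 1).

1. B_x = -7/3  [line -22·x + 20·y + -118 = 0 ∩ |BD|² = 2957/9]
2. B_y = 10/3  [line -22·x + 20·y + -118 = 0 ∩ |BD|² = 2957/9]
   → B = (-7/3, 10/3)
3. C_x = -43/6  [line 29/3·x + 46/3·y + 2443/18 = 0 ∩ |CB|² = 2957/36]
4. C_y = -13/3  [line 29/3·x + 46/3·y + 2443/18 = 0 ∩ |CB|² = 2957/36]
   → C = (-43/6, -13/3)

B = (-7/3, 10/3)
C = (-43/6, -13/3)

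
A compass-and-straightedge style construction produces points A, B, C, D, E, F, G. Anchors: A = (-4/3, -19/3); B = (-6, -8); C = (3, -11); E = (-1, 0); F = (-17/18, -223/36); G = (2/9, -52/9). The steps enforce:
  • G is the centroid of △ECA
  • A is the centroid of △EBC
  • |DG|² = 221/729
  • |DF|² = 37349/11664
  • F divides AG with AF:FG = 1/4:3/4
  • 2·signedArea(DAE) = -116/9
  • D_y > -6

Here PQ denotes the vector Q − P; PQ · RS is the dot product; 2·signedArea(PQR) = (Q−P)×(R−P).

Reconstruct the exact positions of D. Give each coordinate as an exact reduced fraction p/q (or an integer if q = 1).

D = (20/27, -151/27)

1. D_x = 20/27  [line -19/3·x + 1/3·y + 59/9 = 0 ∩ |DF|² = 37349/11664]
2. D_y = -151/27  [line -19/3·x + 1/3·y + 59/9 = 0 ∩ |DF|² = 37349/11664]
   → D = (20/27, -151/27)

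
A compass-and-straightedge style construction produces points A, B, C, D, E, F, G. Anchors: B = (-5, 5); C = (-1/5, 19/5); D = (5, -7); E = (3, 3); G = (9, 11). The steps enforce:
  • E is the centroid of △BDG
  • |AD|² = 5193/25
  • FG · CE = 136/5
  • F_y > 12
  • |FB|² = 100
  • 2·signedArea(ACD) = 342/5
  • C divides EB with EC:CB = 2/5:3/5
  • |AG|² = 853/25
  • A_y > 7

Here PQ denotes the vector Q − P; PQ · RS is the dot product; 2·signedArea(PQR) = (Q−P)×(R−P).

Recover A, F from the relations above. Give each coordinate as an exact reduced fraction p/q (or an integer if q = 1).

1. A_x = 22/5  [line 54/5·x + 26/5·y + -86 = 0 ∩ |AD|² = 5193/25]
2. A_y = 37/5  [line 54/5·x + 26/5·y + -86 = 0 ∩ |AD|² = 5193/25]
   → A = (22/5, 37/5)
3. F_x = 1  [line -16/5·x + 4/5·y + -36/5 = 0 ∩ |FB|² = 100]
4. F_y = 13  [line -16/5·x + 4/5·y + -36/5 = 0 ∩ |FB|² = 100]
   → F = (1, 13)

A = (22/5, 37/5)
F = (1, 13)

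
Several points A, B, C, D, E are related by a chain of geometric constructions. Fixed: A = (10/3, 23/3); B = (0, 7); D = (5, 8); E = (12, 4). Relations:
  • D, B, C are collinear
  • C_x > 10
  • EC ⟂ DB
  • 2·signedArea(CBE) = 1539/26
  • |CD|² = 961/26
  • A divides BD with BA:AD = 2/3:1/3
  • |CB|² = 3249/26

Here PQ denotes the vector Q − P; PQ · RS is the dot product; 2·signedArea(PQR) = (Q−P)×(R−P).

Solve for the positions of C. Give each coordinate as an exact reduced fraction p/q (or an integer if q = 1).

C = (285/26, 239/26)

1. C_x = 285/26  [D, B, C are collinear ∩ EC ⟂ DB]
2. C_y = 239/26  [D, B, C are collinear ∩ EC ⟂ DB]
   → C = (285/26, 239/26)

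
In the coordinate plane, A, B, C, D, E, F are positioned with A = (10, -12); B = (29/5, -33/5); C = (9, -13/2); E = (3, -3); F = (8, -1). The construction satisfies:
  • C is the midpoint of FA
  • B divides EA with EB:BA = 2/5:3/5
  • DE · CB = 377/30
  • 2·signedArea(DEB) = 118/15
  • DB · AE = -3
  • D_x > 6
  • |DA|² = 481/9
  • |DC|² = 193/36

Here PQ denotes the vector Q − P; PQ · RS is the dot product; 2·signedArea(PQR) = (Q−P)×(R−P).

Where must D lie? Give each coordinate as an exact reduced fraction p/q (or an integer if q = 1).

1. D_x = 7  [2·signedArea(DEB) = 118/15 ∩ DB · AE = -3]
2. D_y = -16/3  [2·signedArea(DEB) = 118/15 ∩ DB · AE = -3]
   → D = (7, -16/3)

D = (7, -16/3)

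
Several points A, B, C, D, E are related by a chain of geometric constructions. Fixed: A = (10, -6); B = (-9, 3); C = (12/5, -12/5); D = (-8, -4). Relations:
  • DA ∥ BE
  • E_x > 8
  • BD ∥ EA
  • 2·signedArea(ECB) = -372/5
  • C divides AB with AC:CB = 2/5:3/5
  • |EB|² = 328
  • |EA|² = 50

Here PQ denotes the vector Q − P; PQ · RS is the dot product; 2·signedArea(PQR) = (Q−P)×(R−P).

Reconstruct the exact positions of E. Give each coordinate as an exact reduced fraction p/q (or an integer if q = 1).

1. E_x = 9  [BD ∥ EA ∩ DA ∥ BE]
2. E_y = 1  [BD ∥ EA ∩ DA ∥ BE]
   → E = (9, 1)

E = (9, 1)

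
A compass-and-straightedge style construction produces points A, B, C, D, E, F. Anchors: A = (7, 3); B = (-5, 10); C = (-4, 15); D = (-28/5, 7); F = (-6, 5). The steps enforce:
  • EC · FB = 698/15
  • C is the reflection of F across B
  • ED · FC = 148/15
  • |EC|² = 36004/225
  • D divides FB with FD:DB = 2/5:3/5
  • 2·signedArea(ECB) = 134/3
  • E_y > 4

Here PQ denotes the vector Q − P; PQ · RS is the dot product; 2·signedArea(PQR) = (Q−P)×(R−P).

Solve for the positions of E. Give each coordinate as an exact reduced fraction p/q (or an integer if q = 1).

1. E_x = 14/5  [ED · FC = 148/15 ∩ 2·signedArea(ECB) = 134/3]
2. E_y = 13/3  [ED · FC = 148/15 ∩ 2·signedArea(ECB) = 134/3]
   → E = (14/5, 13/3)

E = (14/5, 13/3)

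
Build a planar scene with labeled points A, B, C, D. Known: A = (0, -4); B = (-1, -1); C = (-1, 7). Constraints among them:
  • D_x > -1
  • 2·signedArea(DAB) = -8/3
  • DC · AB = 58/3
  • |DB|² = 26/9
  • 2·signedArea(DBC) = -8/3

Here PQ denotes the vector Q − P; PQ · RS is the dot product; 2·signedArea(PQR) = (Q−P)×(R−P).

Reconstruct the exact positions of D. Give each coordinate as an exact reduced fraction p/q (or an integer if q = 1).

D = (-2/3, 2/3)

1. D_x = -2/3  [2·signedArea(DBC) = -8/3 ∩ DC · AB = 58/3]
2. D_y = 2/3  [2·signedArea(DBC) = -8/3 ∩ DC · AB = 58/3]
   → D = (-2/3, 2/3)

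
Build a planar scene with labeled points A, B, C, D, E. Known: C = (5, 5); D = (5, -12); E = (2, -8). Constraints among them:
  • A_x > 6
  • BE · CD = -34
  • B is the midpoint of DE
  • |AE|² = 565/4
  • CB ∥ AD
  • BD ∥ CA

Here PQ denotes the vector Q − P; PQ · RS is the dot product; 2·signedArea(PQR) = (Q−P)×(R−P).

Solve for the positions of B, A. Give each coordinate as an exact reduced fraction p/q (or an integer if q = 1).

A = (13/2, 3)
B = (7/2, -10)

1. B_x = 7/2  [B is the midpoint of DE]
2. B_y = -10  [B is the midpoint of DE]
   → B = (7/2, -10)
3. A_x = 13/2  [CB ∥ AD ∩ BD ∥ CA]
4. A_y = 3  [CB ∥ AD ∩ BD ∥ CA]
   → A = (13/2, 3)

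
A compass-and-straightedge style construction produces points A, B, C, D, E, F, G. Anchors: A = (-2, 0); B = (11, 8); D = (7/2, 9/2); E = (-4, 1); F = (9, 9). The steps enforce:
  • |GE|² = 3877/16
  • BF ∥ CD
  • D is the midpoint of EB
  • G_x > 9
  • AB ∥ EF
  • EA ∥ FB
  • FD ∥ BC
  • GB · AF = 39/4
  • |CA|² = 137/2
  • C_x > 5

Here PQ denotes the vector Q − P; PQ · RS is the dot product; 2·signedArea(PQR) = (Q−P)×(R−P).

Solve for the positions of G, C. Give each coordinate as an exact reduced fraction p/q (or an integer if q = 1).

1. G_x = 19/2  [line -11·x + -9·y + 733/4 = 0 ∩ |GE|² = 3877/16]
2. G_y = 35/4  [line -11·x + -9·y + 733/4 = 0 ∩ |GE|² = 3877/16]
   → G = (19/2, 35/4)
3. C_x = 11/2  [BF ∥ CD ∩ FD ∥ BC]
4. C_y = 7/2  [BF ∥ CD ∩ FD ∥ BC]
   → C = (11/2, 7/2)

C = (11/2, 7/2)
G = (19/2, 35/4)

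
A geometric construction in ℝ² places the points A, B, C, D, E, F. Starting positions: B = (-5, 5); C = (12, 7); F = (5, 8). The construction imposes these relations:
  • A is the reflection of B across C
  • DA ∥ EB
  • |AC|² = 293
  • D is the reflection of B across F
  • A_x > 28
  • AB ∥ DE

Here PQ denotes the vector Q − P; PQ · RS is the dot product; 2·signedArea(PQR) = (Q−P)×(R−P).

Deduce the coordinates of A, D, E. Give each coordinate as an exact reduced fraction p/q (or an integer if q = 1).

1. A_x = 29  [A is the reflection of B across C]
2. A_y = 9  [A is the reflection of B across C]
   → A = (29, 9)
3. D_x = 15  [D is the reflection of B across F]
4. D_y = 11  [D is the reflection of B across F]
   → D = (15, 11)
5. E_x = -19  [DA ∥ EB ∩ AB ∥ DE]
6. E_y = 7  [DA ∥ EB ∩ AB ∥ DE]
   → E = (-19, 7)

A = (29, 9)
D = (15, 11)
E = (-19, 7)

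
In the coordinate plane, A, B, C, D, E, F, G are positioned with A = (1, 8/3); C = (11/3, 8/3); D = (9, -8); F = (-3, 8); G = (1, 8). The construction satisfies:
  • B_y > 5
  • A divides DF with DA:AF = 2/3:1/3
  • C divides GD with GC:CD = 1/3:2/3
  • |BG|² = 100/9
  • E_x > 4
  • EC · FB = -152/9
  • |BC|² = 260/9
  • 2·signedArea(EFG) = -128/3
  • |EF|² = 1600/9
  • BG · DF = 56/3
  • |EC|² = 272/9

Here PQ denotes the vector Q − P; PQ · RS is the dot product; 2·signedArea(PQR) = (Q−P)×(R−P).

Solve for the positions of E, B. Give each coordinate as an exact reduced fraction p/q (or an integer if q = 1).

B = (-1, 16/3)
E = (5, -8/3)

1. E_y = -8/3  [2·signedArea(EFG) = -128/3]
2. E_x = 5  [|EC|² = 272/9]
   → E = (5, -8/3)
3. B_x = -1  [BG · DF = 56/3 ∩ EC · FB = -152/9]
4. B_y = 16/3  [BG · DF = 56/3 ∩ EC · FB = -152/9]
   → B = (-1, 16/3)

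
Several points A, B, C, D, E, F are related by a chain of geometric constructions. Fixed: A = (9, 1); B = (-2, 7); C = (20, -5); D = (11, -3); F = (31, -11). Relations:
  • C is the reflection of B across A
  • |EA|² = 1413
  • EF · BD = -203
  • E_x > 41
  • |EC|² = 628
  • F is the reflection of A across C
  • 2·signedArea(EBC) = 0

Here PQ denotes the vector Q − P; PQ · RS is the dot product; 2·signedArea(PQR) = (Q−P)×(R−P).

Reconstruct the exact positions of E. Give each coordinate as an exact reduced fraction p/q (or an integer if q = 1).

1. E_x = 42  [2·signedArea(EBC) = 0 ∩ EF · BD = -203]
2. E_y = -17  [2·signedArea(EBC) = 0 ∩ EF · BD = -203]
   → E = (42, -17)

E = (42, -17)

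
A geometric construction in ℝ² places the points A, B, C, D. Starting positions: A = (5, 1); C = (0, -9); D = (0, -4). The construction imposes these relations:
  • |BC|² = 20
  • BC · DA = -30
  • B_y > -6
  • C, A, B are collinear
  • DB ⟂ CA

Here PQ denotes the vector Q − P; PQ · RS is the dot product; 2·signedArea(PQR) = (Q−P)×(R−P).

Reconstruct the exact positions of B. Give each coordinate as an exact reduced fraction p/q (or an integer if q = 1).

B = (2, -5)

1. B_x = 2  [C, A, B are collinear ∩ DB ⟂ CA]
2. B_y = -5  [C, A, B are collinear ∩ DB ⟂ CA]
   → B = (2, -5)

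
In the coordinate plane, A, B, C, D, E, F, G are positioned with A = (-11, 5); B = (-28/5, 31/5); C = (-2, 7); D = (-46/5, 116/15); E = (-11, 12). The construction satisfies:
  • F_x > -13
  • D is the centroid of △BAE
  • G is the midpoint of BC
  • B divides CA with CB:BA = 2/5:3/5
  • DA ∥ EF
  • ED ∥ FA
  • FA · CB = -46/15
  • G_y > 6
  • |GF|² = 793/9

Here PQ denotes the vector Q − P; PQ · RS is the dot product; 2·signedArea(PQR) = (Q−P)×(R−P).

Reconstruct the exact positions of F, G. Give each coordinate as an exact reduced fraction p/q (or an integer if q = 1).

F = (-64/5, 139/15)
G = (-19/5, 33/5)

1. F_x = -64/5  [ED ∥ FA ∩ DA ∥ EF]
2. F_y = 139/15  [ED ∥ FA ∩ DA ∥ EF]
   → F = (-64/5, 139/15)
3. G_x = -19/5  [G is the midpoint of BC]
4. G_y = 33/5  [G is the midpoint of BC]
   → G = (-19/5, 33/5)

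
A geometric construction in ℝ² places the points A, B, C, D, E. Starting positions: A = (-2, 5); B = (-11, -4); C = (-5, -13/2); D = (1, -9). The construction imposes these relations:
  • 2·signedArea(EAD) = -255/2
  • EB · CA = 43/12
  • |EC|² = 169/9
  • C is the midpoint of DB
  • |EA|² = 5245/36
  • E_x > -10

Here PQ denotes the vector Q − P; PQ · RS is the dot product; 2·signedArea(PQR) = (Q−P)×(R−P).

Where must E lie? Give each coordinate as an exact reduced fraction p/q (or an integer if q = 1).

E = (-9, -29/6)

1. E_x = -9  [EB · CA = 43/12 ∩ 2·signedArea(EAD) = -255/2]
2. E_y = -29/6  [EB · CA = 43/12 ∩ 2·signedArea(EAD) = -255/2]
   → E = (-9, -29/6)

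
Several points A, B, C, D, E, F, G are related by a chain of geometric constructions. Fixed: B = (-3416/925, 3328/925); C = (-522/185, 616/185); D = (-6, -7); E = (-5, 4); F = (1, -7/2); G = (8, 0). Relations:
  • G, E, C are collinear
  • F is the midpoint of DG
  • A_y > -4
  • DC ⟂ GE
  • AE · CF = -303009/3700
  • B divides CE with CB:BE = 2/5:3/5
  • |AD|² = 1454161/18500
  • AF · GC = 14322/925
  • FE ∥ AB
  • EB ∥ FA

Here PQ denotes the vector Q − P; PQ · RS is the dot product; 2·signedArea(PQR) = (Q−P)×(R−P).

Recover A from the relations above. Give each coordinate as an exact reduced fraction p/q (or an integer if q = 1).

1. A_x = 2134/925  [FE ∥ AB ∩ EB ∥ FA]
2. A_y = -7219/1850  [FE ∥ AB ∩ EB ∥ FA]
   → A = (2134/925, -7219/1850)

A = (2134/925, -7219/1850)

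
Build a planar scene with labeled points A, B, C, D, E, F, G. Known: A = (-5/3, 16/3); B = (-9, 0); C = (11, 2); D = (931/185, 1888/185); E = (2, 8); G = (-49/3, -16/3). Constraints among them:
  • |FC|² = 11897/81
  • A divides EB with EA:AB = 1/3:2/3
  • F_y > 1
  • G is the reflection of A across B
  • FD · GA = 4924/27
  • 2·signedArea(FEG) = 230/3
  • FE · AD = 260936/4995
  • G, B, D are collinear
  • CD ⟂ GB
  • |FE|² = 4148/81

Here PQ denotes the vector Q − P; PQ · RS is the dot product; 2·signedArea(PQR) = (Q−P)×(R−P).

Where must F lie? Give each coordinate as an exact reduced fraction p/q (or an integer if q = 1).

1. F_x = -10/9  [FD · GA = 4924/27 ∩ 2·signedArea(FEG) = 230/3]
2. F_y = 14/9  [FD · GA = 4924/27 ∩ 2·signedArea(FEG) = 230/3]
   → F = (-10/9, 14/9)

F = (-10/9, 14/9)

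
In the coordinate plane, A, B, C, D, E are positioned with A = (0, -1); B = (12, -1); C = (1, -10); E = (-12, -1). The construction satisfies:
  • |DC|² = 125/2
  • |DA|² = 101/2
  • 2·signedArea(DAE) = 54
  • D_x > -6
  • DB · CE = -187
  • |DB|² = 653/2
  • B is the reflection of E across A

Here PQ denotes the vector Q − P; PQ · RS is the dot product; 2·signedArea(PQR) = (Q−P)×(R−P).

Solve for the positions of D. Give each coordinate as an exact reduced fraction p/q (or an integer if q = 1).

1. D_x = -11/2  [2·signedArea(DAE) = 54 ∩ DB · CE = -187]
2. D_y = -11/2  [2·signedArea(DAE) = 54 ∩ DB · CE = -187]
   → D = (-11/2, -11/2)

D = (-11/2, -11/2)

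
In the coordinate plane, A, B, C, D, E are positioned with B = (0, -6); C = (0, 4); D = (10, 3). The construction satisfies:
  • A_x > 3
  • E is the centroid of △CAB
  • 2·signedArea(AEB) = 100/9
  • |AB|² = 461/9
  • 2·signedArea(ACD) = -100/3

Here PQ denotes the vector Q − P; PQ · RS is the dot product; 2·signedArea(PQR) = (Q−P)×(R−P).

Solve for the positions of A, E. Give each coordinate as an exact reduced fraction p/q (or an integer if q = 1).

A = (10/3, 1/3)
E = (10/9, -5/9)

1. A_x = 10/3  [line 1·x + 10·y + -20/3 = 0 ∩ |AB|² = 461/9]
2. A_y = 1/3  [line 1·x + 10·y + -20/3 = 0 ∩ |AB|² = 461/9]
   → A = (10/3, 1/3)
3. E_x = 10/9  [E is the centroid of △CAB]
4. E_y = -5/9  [E is the centroid of △CAB]
   → E = (10/9, -5/9)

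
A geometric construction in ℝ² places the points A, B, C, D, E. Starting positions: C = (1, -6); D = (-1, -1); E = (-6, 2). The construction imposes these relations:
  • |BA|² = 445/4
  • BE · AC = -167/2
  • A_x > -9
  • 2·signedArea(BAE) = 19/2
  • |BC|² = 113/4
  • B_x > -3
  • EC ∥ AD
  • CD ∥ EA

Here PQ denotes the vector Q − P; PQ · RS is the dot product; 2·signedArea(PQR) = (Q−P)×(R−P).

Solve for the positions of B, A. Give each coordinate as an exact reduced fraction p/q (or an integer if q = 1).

A = (-8, 7)
B = (-5/2, -2)

1. A_x = -8  [EC ∥ AD ∩ CD ∥ EA]
2. A_y = 7  [EC ∥ AD ∩ CD ∥ EA]
   → A = (-8, 7)
3. B_x = -5/2  [BE · AC = -167/2 ∩ 2·signedArea(BAE) = 19/2]
4. B_y = -2  [BE · AC = -167/2 ∩ 2·signedArea(BAE) = 19/2]
   → B = (-5/2, -2)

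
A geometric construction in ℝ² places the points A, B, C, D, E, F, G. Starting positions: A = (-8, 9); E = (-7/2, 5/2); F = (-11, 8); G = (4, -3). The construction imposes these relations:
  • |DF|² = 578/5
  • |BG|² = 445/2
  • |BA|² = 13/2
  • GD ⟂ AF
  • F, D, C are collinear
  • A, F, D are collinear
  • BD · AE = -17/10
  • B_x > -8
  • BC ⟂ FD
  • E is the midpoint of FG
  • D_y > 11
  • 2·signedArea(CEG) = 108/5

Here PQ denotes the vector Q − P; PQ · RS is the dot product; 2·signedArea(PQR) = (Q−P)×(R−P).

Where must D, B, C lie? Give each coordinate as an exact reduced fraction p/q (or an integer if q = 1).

1. D_x = -4/5  [A, F, D are collinear ∩ GD ⟂ AF]
2. D_y = 57/5  [A, F, D are collinear ∩ GD ⟂ AF]
   → D = (-4/5, 57/5)
3. C_x = -83/10  [F, D, C are collinear ∩ 2·signedArea(CEG) = 108/5]
4. C_y = 89/10  [F, D, C are collinear ∩ 2·signedArea(CEG) = 108/5]
   → C = (-83/10, 89/10)
5. B_x = -15/2  [BD · AE = -17/10 ∩ BC ⟂ FD]
6. B_y = 13/2  [BD · AE = -17/10 ∩ BC ⟂ FD]
   → B = (-15/2, 13/2)

B = (-15/2, 13/2)
C = (-83/10, 89/10)
D = (-4/5, 57/5)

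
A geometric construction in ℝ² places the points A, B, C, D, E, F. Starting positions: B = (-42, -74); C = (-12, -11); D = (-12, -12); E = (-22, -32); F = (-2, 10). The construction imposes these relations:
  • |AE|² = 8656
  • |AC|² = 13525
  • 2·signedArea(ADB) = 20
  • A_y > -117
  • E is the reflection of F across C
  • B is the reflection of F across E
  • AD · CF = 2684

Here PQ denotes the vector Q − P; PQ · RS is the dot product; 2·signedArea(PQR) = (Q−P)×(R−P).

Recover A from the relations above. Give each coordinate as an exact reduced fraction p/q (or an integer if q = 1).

1. A_x = -62  [2·signedArea(ADB) = 20 ∩ AD · CF = 2684]
2. A_y = -116  [2·signedArea(ADB) = 20 ∩ AD · CF = 2684]
   → A = (-62, -116)

A = (-62, -116)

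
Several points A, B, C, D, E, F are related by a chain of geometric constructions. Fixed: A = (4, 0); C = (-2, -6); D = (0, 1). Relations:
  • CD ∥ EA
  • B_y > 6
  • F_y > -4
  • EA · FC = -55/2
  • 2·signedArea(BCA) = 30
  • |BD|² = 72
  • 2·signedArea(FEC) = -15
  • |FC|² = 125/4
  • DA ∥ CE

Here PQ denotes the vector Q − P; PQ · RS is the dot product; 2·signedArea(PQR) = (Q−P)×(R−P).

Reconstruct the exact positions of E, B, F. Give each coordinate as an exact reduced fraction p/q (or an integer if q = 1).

B = (6, 7)
E = (2, -7)
F = (3, -7/2)

1. E_x = 2  [CD ∥ EA ∩ DA ∥ CE]
2. E_y = -7  [CD ∥ EA ∩ DA ∥ CE]
   → E = (2, -7)
3. B_x = 6  [line -6·x + 6·y + -6 = 0 ∩ |BD|² = 72]
4. B_y = 7  [line -6·x + 6·y + -6 = 0 ∩ |BD|² = 72]
   → B = (6, 7)
5. F_x = 3  [2·signedArea(FEC) = -15 ∩ EA · FC = -55/2]
6. F_y = -7/2  [2·signedArea(FEC) = -15 ∩ EA · FC = -55/2]
   → F = (3, -7/2)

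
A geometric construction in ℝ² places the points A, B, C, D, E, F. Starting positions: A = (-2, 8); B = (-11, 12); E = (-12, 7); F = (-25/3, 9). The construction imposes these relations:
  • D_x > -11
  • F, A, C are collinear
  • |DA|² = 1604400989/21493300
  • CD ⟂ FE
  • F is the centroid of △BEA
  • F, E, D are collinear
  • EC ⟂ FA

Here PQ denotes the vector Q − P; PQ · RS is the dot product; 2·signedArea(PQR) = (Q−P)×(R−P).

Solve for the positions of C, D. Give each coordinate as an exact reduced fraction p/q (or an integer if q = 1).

1. C_x = -4293/370  [F, A, C are collinear ∩ EC ⟂ FA]
2. C_y = 3521/370  [F, A, C are collinear ∩ EC ⟂ FA]
   → C = (-4293/370, 3521/370)
3. D_x = -617847/58090  [F, E, D are collinear ∩ CD ⟂ FE]
4. D_y = 224924/29045  [F, E, D are collinear ∩ CD ⟂ FE]
   → D = (-617847/58090, 224924/29045)

C = (-4293/370, 3521/370)
D = (-617847/58090, 224924/29045)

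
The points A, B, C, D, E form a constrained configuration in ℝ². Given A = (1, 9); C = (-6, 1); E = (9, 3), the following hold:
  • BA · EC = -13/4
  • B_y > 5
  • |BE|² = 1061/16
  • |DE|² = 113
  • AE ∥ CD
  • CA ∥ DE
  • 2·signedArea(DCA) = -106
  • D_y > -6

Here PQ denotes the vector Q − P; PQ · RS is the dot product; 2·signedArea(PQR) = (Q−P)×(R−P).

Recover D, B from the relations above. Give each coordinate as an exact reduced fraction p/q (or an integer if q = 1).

1. D_x = 2  [CA ∥ DE ∩ AE ∥ CD]
2. D_y = -5  [CA ∥ DE ∩ AE ∥ CD]
   → D = (2, -5)
3. B_x = 5/4  [line 15·x + 2·y + -119/4 = 0 ∩ |BE|² = 1061/16]
4. B_y = 11/2  [line 15·x + 2·y + -119/4 = 0 ∩ |BE|² = 1061/16]
   → B = (5/4, 11/2)

B = (5/4, 11/2)
D = (2, -5)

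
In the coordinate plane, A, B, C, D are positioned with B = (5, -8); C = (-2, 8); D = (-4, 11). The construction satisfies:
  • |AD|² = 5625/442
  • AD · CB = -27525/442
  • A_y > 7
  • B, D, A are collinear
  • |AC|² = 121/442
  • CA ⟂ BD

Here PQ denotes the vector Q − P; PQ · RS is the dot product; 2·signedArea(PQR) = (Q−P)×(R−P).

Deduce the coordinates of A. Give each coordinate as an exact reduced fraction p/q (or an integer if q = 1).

A = (-1093/442, 3437/442)

1. A_x = -1093/442  [B, D, A are collinear ∩ CA ⟂ BD]
2. A_y = 3437/442  [B, D, A are collinear ∩ CA ⟂ BD]
   → A = (-1093/442, 3437/442)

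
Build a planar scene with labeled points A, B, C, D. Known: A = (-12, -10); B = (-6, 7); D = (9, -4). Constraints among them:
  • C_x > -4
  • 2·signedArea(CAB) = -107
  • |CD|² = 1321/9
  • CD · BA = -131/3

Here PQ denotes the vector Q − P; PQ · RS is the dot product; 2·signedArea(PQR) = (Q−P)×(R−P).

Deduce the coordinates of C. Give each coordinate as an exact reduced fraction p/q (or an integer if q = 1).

1. C_x = -3  [2·signedArea(CAB) = -107 ∩ CD · BA = -131/3]
2. C_y = -7/3  [2·signedArea(CAB) = -107 ∩ CD · BA = -131/3]
   → C = (-3, -7/3)

C = (-3, -7/3)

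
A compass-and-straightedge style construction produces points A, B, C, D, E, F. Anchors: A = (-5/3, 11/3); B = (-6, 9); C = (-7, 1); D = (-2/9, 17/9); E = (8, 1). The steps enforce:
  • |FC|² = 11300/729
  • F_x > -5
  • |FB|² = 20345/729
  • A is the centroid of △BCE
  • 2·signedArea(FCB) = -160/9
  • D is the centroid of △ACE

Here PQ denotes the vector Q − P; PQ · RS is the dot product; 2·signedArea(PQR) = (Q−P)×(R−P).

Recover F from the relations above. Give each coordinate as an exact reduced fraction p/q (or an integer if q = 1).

1. F_x = -119/27  [line -8·x + 1·y + -353/9 = 0 ∩ |FC|² = 11300/729]
2. F_y = 107/27  [line -8·x + 1·y + -353/9 = 0 ∩ |FC|² = 11300/729]
   → F = (-119/27, 107/27)

F = (-119/27, 107/27)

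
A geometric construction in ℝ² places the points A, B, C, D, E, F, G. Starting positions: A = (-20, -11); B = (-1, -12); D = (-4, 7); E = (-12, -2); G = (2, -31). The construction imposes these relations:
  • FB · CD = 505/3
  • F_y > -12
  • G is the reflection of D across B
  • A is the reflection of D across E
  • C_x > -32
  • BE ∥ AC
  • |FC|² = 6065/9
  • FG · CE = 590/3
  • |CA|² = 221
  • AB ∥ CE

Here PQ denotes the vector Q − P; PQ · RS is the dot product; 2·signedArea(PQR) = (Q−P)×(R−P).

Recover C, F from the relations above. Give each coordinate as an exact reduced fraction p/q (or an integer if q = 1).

1. C_x = -31  [AB ∥ CE ∩ BE ∥ AC]
2. C_y = -1  [AB ∥ CE ∩ BE ∥ AC]
   → C = (-31, -1)
3. F_x = -22/3  [FB · CD = 505/3 ∩ FG · CE = 590/3]
4. F_y = -35/3  [FB · CD = 505/3 ∩ FG · CE = 590/3]
   → F = (-22/3, -35/3)

C = (-31, -1)
F = (-22/3, -35/3)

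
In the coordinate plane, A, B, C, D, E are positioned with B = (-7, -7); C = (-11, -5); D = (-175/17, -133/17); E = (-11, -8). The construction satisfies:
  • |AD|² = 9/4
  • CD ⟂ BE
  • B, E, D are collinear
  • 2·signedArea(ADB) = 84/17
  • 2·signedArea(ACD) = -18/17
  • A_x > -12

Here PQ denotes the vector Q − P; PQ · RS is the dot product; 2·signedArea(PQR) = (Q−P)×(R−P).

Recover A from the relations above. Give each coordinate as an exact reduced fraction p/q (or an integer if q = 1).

1. A_x = -11  [2·signedArea(ACD) = -18/17 ∩ 2·signedArea(ADB) = 84/17]
2. A_y = -13/2  [2·signedArea(ACD) = -18/17 ∩ 2·signedArea(ADB) = 84/17]
   → A = (-11, -13/2)

A = (-11, -13/2)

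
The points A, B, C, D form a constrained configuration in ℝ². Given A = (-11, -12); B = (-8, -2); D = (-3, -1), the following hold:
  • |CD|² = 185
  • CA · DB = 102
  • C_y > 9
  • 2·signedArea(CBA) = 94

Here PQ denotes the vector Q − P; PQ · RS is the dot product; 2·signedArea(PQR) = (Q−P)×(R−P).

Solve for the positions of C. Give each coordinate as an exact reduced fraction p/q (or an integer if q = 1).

C = (5, 10)

1. C_x = 5  [2·signedArea(CBA) = 94 ∩ CA · DB = 102]
2. C_y = 10  [2·signedArea(CBA) = 94 ∩ CA · DB = 102]
   → C = (5, 10)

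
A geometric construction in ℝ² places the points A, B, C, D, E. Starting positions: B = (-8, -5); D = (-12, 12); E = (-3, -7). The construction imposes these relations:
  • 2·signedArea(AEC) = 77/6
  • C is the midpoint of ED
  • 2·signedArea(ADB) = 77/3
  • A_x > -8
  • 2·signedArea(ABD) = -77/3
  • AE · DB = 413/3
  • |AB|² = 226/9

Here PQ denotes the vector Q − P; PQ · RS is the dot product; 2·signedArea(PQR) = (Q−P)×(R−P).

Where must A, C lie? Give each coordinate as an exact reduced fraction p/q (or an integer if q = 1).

1. A_x = -23/3  [2·signedArea(ADB) = 77/3 ∩ AE · DB = 413/3]
2. A_y = 0  [2·signedArea(ADB) = 77/3 ∩ AE · DB = 413/3]
   → A = (-23/3, 0)
3. C_x = -15/2  [C is the midpoint of ED]
4. C_y = 5/2  [C is the midpoint of ED]
   → C = (-15/2, 5/2)

A = (-23/3, 0)
C = (-15/2, 5/2)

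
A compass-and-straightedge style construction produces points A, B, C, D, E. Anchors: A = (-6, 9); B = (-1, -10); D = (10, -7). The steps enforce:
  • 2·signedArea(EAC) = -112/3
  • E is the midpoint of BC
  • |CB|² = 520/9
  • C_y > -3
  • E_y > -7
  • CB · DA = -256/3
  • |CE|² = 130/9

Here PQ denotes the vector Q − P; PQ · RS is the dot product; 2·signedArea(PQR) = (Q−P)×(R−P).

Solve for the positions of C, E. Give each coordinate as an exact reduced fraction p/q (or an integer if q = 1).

C = (1, -8/3)
E = (0, -19/3)

1. C_x = 1  [line 16·x + -16·y + -176/3 = 0 ∩ |CB|² = 520/9]
2. C_y = -8/3  [line 16·x + -16·y + -176/3 = 0 ∩ |CB|² = 520/9]
   → C = (1, -8/3)
3. E_x = 0  [E is the midpoint of BC]
4. E_y = -19/3  [E is the midpoint of BC]
   → E = (0, -19/3)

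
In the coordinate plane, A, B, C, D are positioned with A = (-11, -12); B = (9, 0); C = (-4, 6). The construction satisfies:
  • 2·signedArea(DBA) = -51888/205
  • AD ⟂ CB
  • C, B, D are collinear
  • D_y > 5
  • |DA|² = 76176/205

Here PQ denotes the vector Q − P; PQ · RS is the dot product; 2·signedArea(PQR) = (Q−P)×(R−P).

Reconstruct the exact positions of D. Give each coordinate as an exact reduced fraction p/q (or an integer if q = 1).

D = (-599/205, 1128/205)

1. D_x = -599/205  [C, B, D are collinear ∩ AD ⟂ CB]
2. D_y = 1128/205  [C, B, D are collinear ∩ AD ⟂ CB]
   → D = (-599/205, 1128/205)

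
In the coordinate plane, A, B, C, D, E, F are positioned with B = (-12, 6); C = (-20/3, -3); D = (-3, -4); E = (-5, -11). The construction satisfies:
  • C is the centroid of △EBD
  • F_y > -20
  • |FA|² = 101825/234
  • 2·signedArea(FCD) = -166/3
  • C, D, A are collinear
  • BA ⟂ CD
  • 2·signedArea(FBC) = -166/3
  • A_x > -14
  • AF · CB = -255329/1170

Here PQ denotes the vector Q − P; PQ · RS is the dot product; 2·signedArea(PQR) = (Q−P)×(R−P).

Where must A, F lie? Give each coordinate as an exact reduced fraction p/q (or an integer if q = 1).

1. A_x = -1809/130  [C, D, A are collinear ∩ BA ⟂ CD]
2. A_y = -133/130  [C, D, A are collinear ∩ BA ⟂ CD]
   → A = (-1809/130, -133/130)
3. F_x = -10/3  [2·signedArea(FBC) = -166/3 ∩ 2·signedArea(FCD) = -166/3]
4. F_y = -19  [2·signedArea(FBC) = -166/3 ∩ 2·signedArea(FCD) = -166/3]
   → F = (-10/3, -19)

A = (-1809/130, -133/130)
F = (-10/3, -19)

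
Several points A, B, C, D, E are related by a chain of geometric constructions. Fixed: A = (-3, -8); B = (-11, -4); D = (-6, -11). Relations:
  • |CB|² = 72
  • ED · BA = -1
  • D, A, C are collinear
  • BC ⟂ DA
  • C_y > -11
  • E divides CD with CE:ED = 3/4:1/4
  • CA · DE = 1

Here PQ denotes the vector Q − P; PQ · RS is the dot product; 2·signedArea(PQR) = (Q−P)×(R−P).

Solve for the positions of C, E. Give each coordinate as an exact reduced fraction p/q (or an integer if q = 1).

1. C_x = -5  [D, A, C are collinear ∩ BC ⟂ DA]
2. C_y = -10  [D, A, C are collinear ∩ BC ⟂ DA]
   → C = (-5, -10)
3. E_x = -23/4  [E divides CD with CE:ED = 3/4:1/4]
4. E_y = -43/4  [E divides CD with CE:ED = 3/4:1/4]
   → E = (-23/4, -43/4)

C = (-5, -10)
E = (-23/4, -43/4)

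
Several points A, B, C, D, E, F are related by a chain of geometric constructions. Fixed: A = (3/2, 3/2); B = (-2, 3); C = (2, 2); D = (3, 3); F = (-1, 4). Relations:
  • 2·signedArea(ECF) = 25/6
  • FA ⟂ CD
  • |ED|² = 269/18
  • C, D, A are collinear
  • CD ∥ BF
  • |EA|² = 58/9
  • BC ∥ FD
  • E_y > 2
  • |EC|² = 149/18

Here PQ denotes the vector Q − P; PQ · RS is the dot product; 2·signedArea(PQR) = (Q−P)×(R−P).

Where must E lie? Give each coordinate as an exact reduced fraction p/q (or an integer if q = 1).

E = (-5/6, 5/2)

1. E_x = -5/6  [line -2·x + -3·y + 35/6 = 0 ∩ |EA|² = 58/9]
2. E_y = 5/2  [line -2·x + -3·y + 35/6 = 0 ∩ |EA|² = 58/9]
   → E = (-5/6, 5/2)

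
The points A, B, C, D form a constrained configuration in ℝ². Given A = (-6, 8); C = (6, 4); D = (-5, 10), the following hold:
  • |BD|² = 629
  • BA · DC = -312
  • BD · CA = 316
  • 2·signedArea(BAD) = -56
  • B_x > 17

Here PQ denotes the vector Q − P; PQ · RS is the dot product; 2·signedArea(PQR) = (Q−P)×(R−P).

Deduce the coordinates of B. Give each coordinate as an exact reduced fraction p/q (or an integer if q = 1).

1. B_x = 18  [BD · CA = 316 ∩ 2·signedArea(BAD) = -56]
2. B_y = 0  [BD · CA = 316 ∩ 2·signedArea(BAD) = -56]
   → B = (18, 0)

B = (18, 0)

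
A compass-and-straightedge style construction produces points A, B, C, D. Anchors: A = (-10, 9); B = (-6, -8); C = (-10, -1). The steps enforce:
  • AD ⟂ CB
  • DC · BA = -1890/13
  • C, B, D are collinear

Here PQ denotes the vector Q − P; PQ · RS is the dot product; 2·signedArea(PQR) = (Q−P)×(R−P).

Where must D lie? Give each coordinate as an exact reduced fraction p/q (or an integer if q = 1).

1. D_x = -186/13  [C, B, D are collinear ∩ AD ⟂ CB]
2. D_y = 85/13  [C, B, D are collinear ∩ AD ⟂ CB]
   → D = (-186/13, 85/13)

D = (-186/13, 85/13)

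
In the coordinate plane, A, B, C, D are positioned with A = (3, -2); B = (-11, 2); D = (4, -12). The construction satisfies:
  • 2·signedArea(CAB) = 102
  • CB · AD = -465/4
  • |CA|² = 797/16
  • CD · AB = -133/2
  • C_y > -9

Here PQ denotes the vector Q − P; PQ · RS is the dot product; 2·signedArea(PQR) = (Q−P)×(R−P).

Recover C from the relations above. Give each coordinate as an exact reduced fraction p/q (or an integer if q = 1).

1. C_x = 1/4  [CD · AB = -133/2 ∩ 2·signedArea(CAB) = 102]
2. C_y = -17/2  [CD · AB = -133/2 ∩ 2·signedArea(CAB) = 102]
   → C = (1/4, -17/2)

C = (1/4, -17/2)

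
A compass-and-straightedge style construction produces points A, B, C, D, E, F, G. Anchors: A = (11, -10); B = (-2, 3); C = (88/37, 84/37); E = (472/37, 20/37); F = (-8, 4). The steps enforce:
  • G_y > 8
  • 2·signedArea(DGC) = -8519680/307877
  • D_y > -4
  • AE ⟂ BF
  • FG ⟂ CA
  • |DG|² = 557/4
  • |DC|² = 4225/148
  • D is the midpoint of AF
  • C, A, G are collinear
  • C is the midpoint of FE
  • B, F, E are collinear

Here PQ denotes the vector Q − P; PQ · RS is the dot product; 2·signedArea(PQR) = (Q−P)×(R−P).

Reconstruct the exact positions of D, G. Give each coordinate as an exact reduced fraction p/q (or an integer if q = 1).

D = (3/2, -3)
G = (-574376/307877, 2558548/307877)

1. D_x = 3/2  [D is the midpoint of AF]
2. D_y = -3  [D is the midpoint of AF]
   → D = (3/2, -3)
3. G_x = -574376/307877  [C, A, G are collinear ∩ FG ⟂ CA]
4. G_y = 2558548/307877  [C, A, G are collinear ∩ FG ⟂ CA]
   → G = (-574376/307877, 2558548/307877)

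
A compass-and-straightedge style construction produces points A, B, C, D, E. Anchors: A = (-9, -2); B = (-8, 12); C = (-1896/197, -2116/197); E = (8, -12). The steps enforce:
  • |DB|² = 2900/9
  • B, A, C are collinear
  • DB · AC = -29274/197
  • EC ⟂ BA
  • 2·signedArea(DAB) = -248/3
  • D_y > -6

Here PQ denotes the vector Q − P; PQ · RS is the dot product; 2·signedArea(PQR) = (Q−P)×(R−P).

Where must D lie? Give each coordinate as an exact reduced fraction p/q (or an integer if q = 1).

D = (-10/3, -16/3)

1. D_x = -10/3  [DB · AC = -29274/197 ∩ 2·signedArea(DAB) = -248/3]
2. D_y = -16/3  [DB · AC = -29274/197 ∩ 2·signedArea(DAB) = -248/3]
   → D = (-10/3, -16/3)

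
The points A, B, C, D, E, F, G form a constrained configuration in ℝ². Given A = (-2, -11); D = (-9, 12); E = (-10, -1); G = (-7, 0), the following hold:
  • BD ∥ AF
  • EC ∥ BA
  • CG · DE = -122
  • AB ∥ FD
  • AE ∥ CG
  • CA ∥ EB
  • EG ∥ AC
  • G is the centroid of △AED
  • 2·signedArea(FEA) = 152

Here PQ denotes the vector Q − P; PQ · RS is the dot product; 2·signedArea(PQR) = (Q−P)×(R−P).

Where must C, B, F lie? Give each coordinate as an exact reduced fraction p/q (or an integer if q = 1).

B = (-13, -2)
C = (1, -10)
F = (2, 3)

1. C_x = 1  [AE ∥ CG ∩ EG ∥ AC]
2. C_y = -10  [AE ∥ CG ∩ EG ∥ AC]
   → C = (1, -10)
3. B_x = -13  [EC ∥ BA ∩ CA ∥ EB]
4. B_y = -2  [EC ∥ BA ∩ CA ∥ EB]
   → B = (-13, -2)
5. F_x = 2  [AB ∥ FD ∩ BD ∥ AF]
6. F_y = 3  [AB ∥ FD ∩ BD ∥ AF]
   → F = (2, 3)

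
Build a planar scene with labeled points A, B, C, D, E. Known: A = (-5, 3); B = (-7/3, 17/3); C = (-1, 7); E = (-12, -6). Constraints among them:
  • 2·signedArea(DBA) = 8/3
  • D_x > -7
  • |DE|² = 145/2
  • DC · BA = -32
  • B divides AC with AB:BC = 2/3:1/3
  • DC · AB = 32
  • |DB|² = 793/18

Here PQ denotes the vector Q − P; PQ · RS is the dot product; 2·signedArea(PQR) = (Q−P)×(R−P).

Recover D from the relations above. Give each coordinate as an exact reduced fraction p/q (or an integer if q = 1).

1. D_x = -13/2  [2·signedArea(DBA) = 8/3 ∩ DC · BA = -32]
2. D_y = 1/2  [2·signedArea(DBA) = 8/3 ∩ DC · BA = -32]
   → D = (-13/2, 1/2)

D = (-13/2, 1/2)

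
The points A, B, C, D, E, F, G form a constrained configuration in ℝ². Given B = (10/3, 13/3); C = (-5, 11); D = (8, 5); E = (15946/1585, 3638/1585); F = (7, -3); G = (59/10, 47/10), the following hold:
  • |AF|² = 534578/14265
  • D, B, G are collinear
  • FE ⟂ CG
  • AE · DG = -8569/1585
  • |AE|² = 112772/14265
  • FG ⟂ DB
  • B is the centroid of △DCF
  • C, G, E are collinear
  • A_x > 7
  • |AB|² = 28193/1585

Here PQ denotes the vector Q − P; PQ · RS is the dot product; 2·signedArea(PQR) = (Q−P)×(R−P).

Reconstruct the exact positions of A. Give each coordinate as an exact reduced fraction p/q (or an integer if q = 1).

A = (175214/23775, 73952/23775)

1. A_x = 175214/23775  [line 21/10·x + 3/10·y + -26009/1585 = 0 ∩ |AB|² = 28193/1585]
2. A_y = 73952/23775  [line 21/10·x + 3/10·y + -26009/1585 = 0 ∩ |AB|² = 28193/1585]
   → A = (175214/23775, 73952/23775)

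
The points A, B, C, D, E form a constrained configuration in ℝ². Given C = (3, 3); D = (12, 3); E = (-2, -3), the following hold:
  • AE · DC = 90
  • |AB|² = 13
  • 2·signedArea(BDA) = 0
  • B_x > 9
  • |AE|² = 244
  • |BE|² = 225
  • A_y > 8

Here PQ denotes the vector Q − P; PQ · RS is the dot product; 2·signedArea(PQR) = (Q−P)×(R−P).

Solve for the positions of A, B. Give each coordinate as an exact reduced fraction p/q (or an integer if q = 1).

1. A_x = 8  [AE · DC = 90]
2. A_y = 9  [|AE|² = 244]
   → A = (8, 9)
3. B_x = 10  [line -6·x + -4·y + 84 = 0 ∩ |AB|² = 13]
4. B_y = 6  [line -6·x + -4·y + 84 = 0 ∩ |AB|² = 13]
   → B = (10, 6)

A = (8, 9)
B = (10, 6)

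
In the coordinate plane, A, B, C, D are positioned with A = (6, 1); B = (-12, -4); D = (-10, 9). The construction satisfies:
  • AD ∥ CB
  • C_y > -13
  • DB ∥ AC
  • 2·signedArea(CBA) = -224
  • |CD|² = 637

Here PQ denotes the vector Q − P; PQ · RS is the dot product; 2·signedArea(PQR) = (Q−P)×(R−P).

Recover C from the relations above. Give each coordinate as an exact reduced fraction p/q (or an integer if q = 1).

C = (4, -12)

1. C_x = 4  [AD ∥ CB ∩ DB ∥ AC]
2. C_y = -12  [AD ∥ CB ∩ DB ∥ AC]
   → C = (4, -12)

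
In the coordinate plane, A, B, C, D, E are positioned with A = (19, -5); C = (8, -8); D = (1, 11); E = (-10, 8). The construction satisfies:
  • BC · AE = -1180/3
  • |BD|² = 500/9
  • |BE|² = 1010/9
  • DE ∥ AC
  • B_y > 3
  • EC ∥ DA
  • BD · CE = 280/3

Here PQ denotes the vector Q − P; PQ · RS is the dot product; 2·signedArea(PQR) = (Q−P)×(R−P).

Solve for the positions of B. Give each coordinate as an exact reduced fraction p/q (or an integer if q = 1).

B = (-1/3, 11/3)

1. B_x = -1/3  [BD · CE = 280/3 ∩ BC · AE = -1180/3]
2. B_y = 11/3  [BD · CE = 280/3 ∩ BC · AE = -1180/3]
   → B = (-1/3, 11/3)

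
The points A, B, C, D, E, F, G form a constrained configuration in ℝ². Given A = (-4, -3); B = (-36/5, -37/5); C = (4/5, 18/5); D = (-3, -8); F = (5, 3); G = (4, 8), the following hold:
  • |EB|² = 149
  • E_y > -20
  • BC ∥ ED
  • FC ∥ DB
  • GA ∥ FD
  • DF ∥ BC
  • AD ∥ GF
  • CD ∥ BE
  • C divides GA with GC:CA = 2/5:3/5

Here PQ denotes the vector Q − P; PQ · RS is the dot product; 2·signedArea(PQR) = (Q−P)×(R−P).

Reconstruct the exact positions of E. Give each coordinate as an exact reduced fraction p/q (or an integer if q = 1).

E = (-11, -19)

1. E_x = -11  [BC ∥ ED ∩ CD ∥ BE]
2. E_y = -19  [BC ∥ ED ∩ CD ∥ BE]
   → E = (-11, -19)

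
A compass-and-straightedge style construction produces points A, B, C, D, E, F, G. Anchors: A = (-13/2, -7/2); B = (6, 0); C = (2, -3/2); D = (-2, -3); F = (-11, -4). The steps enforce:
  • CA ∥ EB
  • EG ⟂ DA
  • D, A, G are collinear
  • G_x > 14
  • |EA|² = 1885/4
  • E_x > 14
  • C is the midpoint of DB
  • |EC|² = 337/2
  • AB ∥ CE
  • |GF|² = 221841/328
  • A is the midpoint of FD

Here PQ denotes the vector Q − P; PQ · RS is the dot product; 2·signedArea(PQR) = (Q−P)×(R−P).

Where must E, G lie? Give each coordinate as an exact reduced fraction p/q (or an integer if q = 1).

1. E_x = 29/2  [CA ∥ EB ∩ AB ∥ CE]
2. E_y = 2  [CA ∥ EB ∩ AB ∥ CE]
   → E = (29/2, 2)
3. G_x = 2435/164  [D, A, G are collinear ∩ EG ⟂ DA]
4. G_y = -185/164  [D, A, G are collinear ∩ EG ⟂ DA]
   → G = (2435/164, -185/164)

E = (29/2, 2)
G = (2435/164, -185/164)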